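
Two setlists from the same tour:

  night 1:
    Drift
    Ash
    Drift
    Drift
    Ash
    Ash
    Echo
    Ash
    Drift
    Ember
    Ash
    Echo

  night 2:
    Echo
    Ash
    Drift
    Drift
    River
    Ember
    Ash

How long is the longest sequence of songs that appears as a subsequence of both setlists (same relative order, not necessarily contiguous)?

5

Pick Ash (night 1 #2, night 2 #2), then Drift (night 1 #3, night 2 #3), then Drift (night 1 #4, night 2 #4), then Ember (night 1 #10, night 2 #6), then Ash (night 1 #11, night 2 #7); all 5 songs appear in both, in order. Since dp[12][7] = 5, nothing longer is possible.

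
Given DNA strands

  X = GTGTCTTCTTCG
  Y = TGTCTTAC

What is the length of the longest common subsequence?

7

Let dp[i][j] be the LCS length of the first i bases of X and the first j bases of Y. dp[i][j] = dp[i-1][j-1]+1 when the i-th and j-th bases match, else max(dp[i-1][j], dp[i][j-1]).
    ·  T  G  T  C  T  T  A  C
 ·  0  0  0  0  0  0  0  0  0
 G  0  0  1  1  1  1  1  1  1
 T  0  1  1  2  2  2  2  2  2
 G  0  1  2  2  2  2  2  2  2
 T  0  1  2  3  3  3  3  3  3
 C  0  1  2  3  4  4  4  4  4
 T  0  1  2  3  4  5  5  5  5
 T  0  1  2  3  4  5  6  6  6
 C  0  1  2  3  4  5  6  6  7
 T  0  1  2  3  4  5  6  6  7
 T  0  1  2  3  4  5  6  6  7
 C  0  1  2  3  4  5  6  6  7
 G  0  1  2  3  4  5  6  6  7
dp[12][8] = 7. One LCS (by backtracking along matches): TGTCTTC.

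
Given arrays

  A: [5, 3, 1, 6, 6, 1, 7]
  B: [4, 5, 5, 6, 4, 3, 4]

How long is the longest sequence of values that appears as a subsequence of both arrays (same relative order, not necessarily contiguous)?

2

Let dp[i][j] be the LCS length of the first i values of A and the first j values of B. dp[i][j] = dp[i-1][j-1]+1 when the i-th and j-th values match, else max(dp[i-1][j], dp[i][j-1]).
    ·  4  5  5  6  4  3  4
 ·  0  0  0  0  0  0  0  0
 5  0  0  1  1  1  1  1  1
 3  0  0  1  1  1  1  2  2
 1  0  0  1  1  1  1  2  2
 6  0  0  1  1  2  2  2  2
 6  0  0  1  1  2  2  2  2
 1  0  0  1  1  2  2  2  2
 7  0  0  1  1  2  2  2  2
dp[7][7] = 2. One LCS (by backtracking along matches): 5, 3.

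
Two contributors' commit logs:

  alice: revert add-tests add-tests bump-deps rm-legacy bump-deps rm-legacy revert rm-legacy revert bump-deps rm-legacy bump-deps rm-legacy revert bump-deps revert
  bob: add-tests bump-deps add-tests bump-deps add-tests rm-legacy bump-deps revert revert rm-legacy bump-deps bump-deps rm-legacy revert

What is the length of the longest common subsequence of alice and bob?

11

Taking add-tests (alice #2, bob #1), then add-tests (alice #3, bob #3), then bump-deps (alice #4, bob #4), then rm-legacy (alice #5, bob #6), then bump-deps (alice #6, bob #7), then revert (alice #8, bob #9), then rm-legacy (alice #9, bob #10), then bump-deps (alice #11, bob #11), then bump-deps (alice #13, bob #12), then rm-legacy (alice #14, bob #13), then revert (alice #17, bob #14) gives a common subsequence of length 11, and the DP table's final entry dp[17][14] is also 11, so no common subsequence is longer.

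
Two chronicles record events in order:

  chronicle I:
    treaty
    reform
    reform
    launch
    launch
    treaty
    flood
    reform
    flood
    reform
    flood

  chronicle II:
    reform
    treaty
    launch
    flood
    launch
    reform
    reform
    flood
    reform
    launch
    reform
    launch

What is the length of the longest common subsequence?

Taking treaty at chronicle I[1]=chronicle II[2] → reform at chronicle I[2]=chronicle II[6] → reform at chronicle I[3]=chronicle II[7] → flood at chronicle I[7]=chronicle II[8] → reform at chronicle I[8]=chronicle II[9] → reform at chronicle I[10]=chronicle II[11] gives a common subsequence of length 6. dp[11][12] = 6 confirms this is the maximum.

6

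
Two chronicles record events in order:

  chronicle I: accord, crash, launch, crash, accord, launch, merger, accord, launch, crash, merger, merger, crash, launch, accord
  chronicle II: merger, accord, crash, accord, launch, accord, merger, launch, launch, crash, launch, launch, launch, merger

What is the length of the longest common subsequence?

Taking accord (chronicle I #1, chronicle II #2), crash (chronicle I #2, chronicle II #3), launch (chronicle I #3, chronicle II #5), accord (chronicle I #5, chronicle II #6), launch (chronicle I #6, chronicle II #8), launch (chronicle I #9, chronicle II #9), crash (chronicle I #10, chronicle II #10), merger (chronicle I #12, chronicle II #14) gives a common subsequence of length 8. Since dp[15][14] = 8, nothing longer is possible.

8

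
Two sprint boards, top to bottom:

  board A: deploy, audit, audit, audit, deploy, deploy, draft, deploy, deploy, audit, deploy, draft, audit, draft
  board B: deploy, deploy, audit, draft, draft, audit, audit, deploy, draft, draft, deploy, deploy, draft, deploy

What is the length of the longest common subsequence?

Pick deploy at board A[1]=board B[2], then audit at board A[2]=board B[3], then audit at board A[3]=board B[6], then audit at board A[4]=board B[7], then deploy at board A[5]=board B[8], then draft at board A[7]=board B[10], then deploy at board A[8]=board B[11], then deploy at board A[9]=board B[12], then deploy at board A[11]=board B[14]; all 9 tasks appear in both, in order, and the DP table's final entry dp[14][14] is also 9, so no common subsequence is longer.

9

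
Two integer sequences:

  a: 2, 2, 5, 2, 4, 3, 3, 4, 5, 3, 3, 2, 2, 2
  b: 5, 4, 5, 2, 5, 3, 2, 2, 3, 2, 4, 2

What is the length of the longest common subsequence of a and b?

Taking 5 [3,3] → 2 [4,4] → 5 [9,5] → 3 [10,6] → 3 [11,9] → 2 [12,10] → 2 [14,12] gives a common subsequence of length 7. The LCS DP gives dp[14][12] = 7, so this is optimal.

7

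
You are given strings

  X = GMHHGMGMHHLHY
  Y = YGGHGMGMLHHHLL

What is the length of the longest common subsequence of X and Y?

9

Taking G [1,3] → H [4,4] → G [5,5] → M [6,6] → G [7,7] → M [8,8] → H [9,11] → H [10,12] → L [11,14] gives a common subsequence of length 9, and the DP table's final entry dp[13][14] is also 9, so no common subsequence is longer.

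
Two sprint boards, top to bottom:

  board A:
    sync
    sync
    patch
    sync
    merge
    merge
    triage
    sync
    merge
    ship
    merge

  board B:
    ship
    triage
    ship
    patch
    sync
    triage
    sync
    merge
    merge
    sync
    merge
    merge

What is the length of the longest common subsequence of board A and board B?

7

Taking sync (board A #1, board B #5), sync (board A #4, board B #7), merge (board A #5, board B #8), merge (board A #6, board B #9), sync (board A #8, board B #10), merge (board A #9, board B #11), merge (board A #11, board B #12) gives a common subsequence of length 7. Since dp[11][12] = 7, nothing longer is possible.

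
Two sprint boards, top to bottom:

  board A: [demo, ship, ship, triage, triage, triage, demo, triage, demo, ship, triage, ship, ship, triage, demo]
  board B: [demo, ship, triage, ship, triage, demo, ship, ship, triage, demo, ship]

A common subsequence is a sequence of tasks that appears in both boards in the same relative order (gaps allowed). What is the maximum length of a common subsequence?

One common subsequence of length 9: demo at board A[1]=board B[1], then ship at board A[2]=board B[2], then ship at board A[3]=board B[4], then triage at board A[8]=board B[5], then demo at board A[9]=board B[6], then ship at board A[12]=board B[7], then ship at board A[13]=board B[8], then triage at board A[14]=board B[9], then demo at board A[15]=board B[10]. Since dp[15][11] = 9, nothing longer is possible.

9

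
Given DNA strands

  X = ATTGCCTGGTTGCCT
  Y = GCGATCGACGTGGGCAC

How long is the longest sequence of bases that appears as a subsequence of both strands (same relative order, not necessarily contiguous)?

10

Pick A (X #1, Y #4), then T (X #2, Y #5), then G (X #4, Y #7), then C (X #5, Y #9), then T (X #7, Y #11), then G (X #8, Y #12), then G (X #9, Y #13), then G (X #12, Y #14), then C (X #13, Y #15), then C (X #14, Y #17); all 10 bases appear in both, in order. Since dp[15][17] = 10, nothing longer is possible.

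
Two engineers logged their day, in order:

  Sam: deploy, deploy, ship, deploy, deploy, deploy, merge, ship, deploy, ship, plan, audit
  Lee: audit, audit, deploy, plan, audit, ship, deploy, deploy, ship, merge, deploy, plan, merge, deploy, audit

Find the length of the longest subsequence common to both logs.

One common subsequence of length 8: deploy [1,3] → ship [3,6] → deploy [4,7] → deploy [5,8] → deploy [6,11] → merge [7,13] → deploy [9,14] → audit [12,15]. Since dp[12][15] = 8, nothing longer is possible.

8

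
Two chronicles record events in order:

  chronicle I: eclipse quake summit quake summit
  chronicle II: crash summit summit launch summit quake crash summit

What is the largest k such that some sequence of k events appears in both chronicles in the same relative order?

3

Match summit [3,5], quake [4,6], summit [5,8] — 3 events in the same relative order in both, and the DP table's final entry dp[5][8] is also 3, so no common subsequence is longer.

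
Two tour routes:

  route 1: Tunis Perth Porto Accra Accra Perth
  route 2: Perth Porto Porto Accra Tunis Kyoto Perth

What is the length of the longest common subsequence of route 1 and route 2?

4

One common subsequence of length 4: Perth (route 1 #2, route 2 #1), Porto (route 1 #3, route 2 #3), Accra (route 1 #4, route 2 #4), Perth (route 1 #6, route 2 #7). Since dp[6][7] = 4, nothing longer is possible.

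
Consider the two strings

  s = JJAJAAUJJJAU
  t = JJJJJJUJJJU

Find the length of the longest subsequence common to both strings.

8

One common subsequence of length 8: J [1,4], J [2,5], J [4,6], U [7,7], J [8,8], J [9,9], J [10,10], U [12,11]. The LCS DP gives dp[12][11] = 8, so this is optimal.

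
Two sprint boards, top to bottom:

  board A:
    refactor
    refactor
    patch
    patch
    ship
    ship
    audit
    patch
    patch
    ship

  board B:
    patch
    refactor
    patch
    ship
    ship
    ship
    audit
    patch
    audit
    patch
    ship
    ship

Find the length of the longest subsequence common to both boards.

One common subsequence of length 8: refactor (board A #2, board B #2), then patch (board A #3, board B #3), then ship (board A #5, board B #5), then ship (board A #6, board B #6), then audit (board A #7, board B #7), then patch (board A #8, board B #8), then patch (board A #9, board B #10), then ship (board A #10, board B #12). dp[10][12] = 8 confirms this is the maximum.

8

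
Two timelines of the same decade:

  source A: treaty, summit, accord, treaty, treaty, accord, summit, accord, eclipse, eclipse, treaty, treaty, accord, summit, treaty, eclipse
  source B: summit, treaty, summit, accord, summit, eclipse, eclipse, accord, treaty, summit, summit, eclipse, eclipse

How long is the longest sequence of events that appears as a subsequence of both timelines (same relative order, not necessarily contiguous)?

One common subsequence of length 9: treaty at source A[1]=source B[2] → summit at source A[2]=source B[3] → accord at source A[6]=source B[4] → summit at source A[7]=source B[5] → eclipse at source A[9]=source B[6] → eclipse at source A[10]=source B[7] → treaty at source A[11]=source B[9] → summit at source A[14]=source B[11] → eclipse at source A[16]=source B[13]. Since dp[16][13] = 9, nothing longer is possible.

9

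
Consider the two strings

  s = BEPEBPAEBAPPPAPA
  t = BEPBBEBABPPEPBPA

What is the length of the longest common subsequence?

12

One common subsequence of length 12: B (s #1, t #1), then E (s #2, t #2), then P (s #3, t #3), then E (s #4, t #6), then B (s #5, t #7), then A (s #7, t #8), then B (s #9, t #9), then P (s #11, t #10), then P (s #12, t #11), then P (s #13, t #13), then P (s #15, t #15), then A (s #16, t #16). Since dp[16][16] = 12, nothing longer is possible.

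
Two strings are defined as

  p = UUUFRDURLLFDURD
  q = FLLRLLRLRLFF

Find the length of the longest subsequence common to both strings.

6

Match F at p[4]=q[1]; then R at p[5]=q[4]; then R at p[8]=q[7]; then L at p[9]=q[8]; then L at p[10]=q[10]; then F at p[11]=q[12] — 6 characters in the same relative order in both. The LCS DP gives dp[15][12] = 6, so this is optimal.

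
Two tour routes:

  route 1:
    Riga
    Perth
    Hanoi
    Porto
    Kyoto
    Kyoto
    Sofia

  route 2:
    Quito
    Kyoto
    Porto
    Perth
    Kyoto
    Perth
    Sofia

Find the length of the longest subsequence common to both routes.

Pick Perth [2,4], Kyoto [5,5], Sofia [7,7]; all 3 stops appear in both, in order. Since dp[7][7] = 3, nothing longer is possible.

3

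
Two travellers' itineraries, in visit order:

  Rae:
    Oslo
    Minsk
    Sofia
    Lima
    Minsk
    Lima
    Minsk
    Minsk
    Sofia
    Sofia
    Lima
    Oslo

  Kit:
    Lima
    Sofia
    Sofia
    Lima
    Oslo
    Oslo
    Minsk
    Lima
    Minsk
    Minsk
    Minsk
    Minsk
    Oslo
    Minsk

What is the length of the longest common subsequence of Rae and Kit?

Taking Oslo (Rae #1, Kit #6), then Minsk (Rae #2, Kit #7), then Lima (Rae #4, Kit #8), then Minsk (Rae #5, Kit #10), then Minsk (Rae #7, Kit #11), then Minsk (Rae #8, Kit #12), then Oslo (Rae #12, Kit #13) gives a common subsequence of length 7. The LCS DP gives dp[12][14] = 7, so this is optimal.

7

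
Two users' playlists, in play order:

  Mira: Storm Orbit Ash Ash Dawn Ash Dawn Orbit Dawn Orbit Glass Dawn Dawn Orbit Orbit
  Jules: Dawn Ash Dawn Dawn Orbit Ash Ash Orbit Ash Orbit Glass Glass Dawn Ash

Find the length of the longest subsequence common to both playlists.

Taking Orbit at Mira[2]=Jules[5], Ash at Mira[3]=Jules[6], Ash at Mira[4]=Jules[7], Ash at Mira[6]=Jules[9], Orbit at Mira[8]=Jules[10], Glass at Mira[11]=Jules[12], Dawn at Mira[12]=Jules[13] gives a common subsequence of length 7. dp[15][14] = 7 confirms this is the maximum.

7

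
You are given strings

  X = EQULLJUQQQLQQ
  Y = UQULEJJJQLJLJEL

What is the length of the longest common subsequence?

6

Taking E [1,5]; then Q [2,9]; then L [4,10]; then L [5,12]; then J [6,13]; then L [11,15] gives a common subsequence of length 6, and the DP table's final entry dp[13][15] is also 6, so no common subsequence is longer.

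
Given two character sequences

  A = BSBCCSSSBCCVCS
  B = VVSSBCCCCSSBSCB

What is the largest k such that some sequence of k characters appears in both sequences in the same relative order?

One common subsequence of length 8: S (A #2, B #4), B (A #3, B #5), C (A #4, B #8), C (A #5, B #9), S (A #6, B #10), S (A #7, B #11), S (A #8, B #13), B (A #9, B #15), and the DP table's final entry dp[14][15] is also 8, so no common subsequence is longer.

8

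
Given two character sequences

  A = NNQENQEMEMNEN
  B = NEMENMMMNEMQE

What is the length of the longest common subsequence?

Match N (A #1, B #1); then E (A #4, B #4); then N (A #5, B #5); then M (A #8, B #8); then E (A #9, B #10); then M (A #10, B #11); then E (A #12, B #13) — 7 characters in the same relative order in both. Since dp[13][13] = 7, nothing longer is possible.

7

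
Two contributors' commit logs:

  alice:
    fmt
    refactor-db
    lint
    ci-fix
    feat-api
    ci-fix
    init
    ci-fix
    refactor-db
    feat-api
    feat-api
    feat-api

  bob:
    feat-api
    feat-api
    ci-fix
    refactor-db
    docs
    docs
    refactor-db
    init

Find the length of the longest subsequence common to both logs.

Match feat-api (alice #5, bob #2), then ci-fix (alice #6, bob #3), then init (alice #7, bob #8) — 3 commits in the same relative order in both. dp[12][8] = 3 confirms this is the maximum.

3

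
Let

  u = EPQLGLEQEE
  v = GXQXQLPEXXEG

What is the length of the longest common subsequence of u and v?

4

Let dp[i][j] be the LCS length of the first i characters of u and the first j characters of v. dp[i][j] = dp[i-1][j-1]+1 when the i-th and j-th characters match, else max(dp[i-1][j], dp[i][j-1]).
    ·  G  X  Q  X  Q  L  P  E  X  X  E  G
 ·  0  0  0  0  0  0  0  0  0  0  0  0  0
 E  0  0  0  0  0  0  0  0  1  1  1  1  1
 P  0  0  0  0  0  0  0  1  1  1  1  1  1
 Q  0  0  0  1  1  1  1  1  1  1  1  1  1
 L  0  0  0  1  1  1  2  2  2  2  2  2  2
 G  0  1  1  1  1  1  2  2  2  2  2  2  3
 L  0  1  1  1  1  1  2  2  2  2  2  2  3
 E  0  1  1  1  1  1  2  2  3  3  3  3  3
 Q  0  1  1  2  2  2  2  2  3  3  3  3  3
 E  0  1  1  2  2  2  2  2  3  3  3  4  4
 E  0  1  1  2  2  2  2  2  3  3  3  4  4
dp[10][12] = 4. One LCS (by backtracking along matches): QLEE.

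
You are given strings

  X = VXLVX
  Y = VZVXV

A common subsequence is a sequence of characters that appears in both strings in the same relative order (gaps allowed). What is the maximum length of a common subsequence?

3

Taking V at X[1]=Y[3], then X at X[2]=Y[4], then V at X[4]=Y[5] gives a common subsequence of length 3, and the DP table's final entry dp[5][5] is also 3, so no common subsequence is longer.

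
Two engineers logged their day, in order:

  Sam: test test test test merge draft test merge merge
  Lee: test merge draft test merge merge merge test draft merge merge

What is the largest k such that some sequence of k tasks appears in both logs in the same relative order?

6

Pick test at Sam[1]=Lee[1]; then test at Sam[2]=Lee[4]; then test at Sam[4]=Lee[8]; then draft at Sam[6]=Lee[9]; then merge at Sam[8]=Lee[10]; then merge at Sam[9]=Lee[11]; all 6 tasks appear in both, in order. Since dp[9][11] = 6, nothing longer is possible.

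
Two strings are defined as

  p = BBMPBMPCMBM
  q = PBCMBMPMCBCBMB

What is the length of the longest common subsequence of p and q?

8

Match B (p #1, q #2); then B (p #2, q #5); then M (p #3, q #6); then P (p #4, q #7); then B (p #5, q #10); then C (p #8, q #11); then M (p #9, q #13); then B (p #10, q #14) — 8 characters in the same relative order in both. dp[11][14] = 8 confirms this is the maximum.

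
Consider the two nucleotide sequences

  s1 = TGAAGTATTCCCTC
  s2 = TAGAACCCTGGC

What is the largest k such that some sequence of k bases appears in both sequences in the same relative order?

9

Pick T [1,1] → G [2,3] → A [4,4] → A [7,5] → C [10,6] → C [11,7] → C [12,8] → T [13,9] → C [14,12]; all 9 bases appear in both, in order, and the DP table's final entry dp[14][12] is also 9, so no common subsequence is longer.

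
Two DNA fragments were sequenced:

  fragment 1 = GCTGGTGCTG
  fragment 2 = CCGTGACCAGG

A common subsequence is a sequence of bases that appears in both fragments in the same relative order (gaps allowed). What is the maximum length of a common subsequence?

6

Let dp[i][j] be the LCS length of the first i bases of fragment 1 and the first j bases of fragment 2. dp[i][j] = dp[i-1][j-1]+1 when the i-th and j-th bases match, else max(dp[i-1][j], dp[i][j-1]).
    ·  C  C  G  T  G  A  C  C  A  G  G
 ·  0  0  0  0  0  0  0  0  0  0  0  0
 G  0  0  0  1  1  1  1  1  1  1  1  1
 C  0  1  1  1  1  1  1  2  2  2  2  2
 T  0  1  1  1  2  2  2  2  2  2  2  2
 G  0  1  1  2  2  3  3  3  3  3  3  3
 G  0  1  1  2  2  3  3  3  3  3  4  4
 T  0  1  1  2  3  3  3  3  3  3  4  4
 G  0  1  1  2  3  4  4  4  4  4  4  5
 C  0  1  2  2  3  4  4  5  5  5  5  5
 T  0  1  2  2  3  4  4  5  5  5  5  5
 G  0  1  2  3  3  4  4  5  5  5  6  6
dp[10][11] = 6. One LCS (by backtracking along matches): CGTGCG.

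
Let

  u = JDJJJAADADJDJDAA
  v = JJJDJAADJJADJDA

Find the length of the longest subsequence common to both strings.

Match J (u #1, v #1) → J (u #3, v #2) → J (u #4, v #3) → J (u #5, v #5) → A (u #6, v #6) → A (u #7, v #7) → D (u #8, v #8) → A (u #9, v #11) → D (u #12, v #12) → J (u #13, v #13) → D (u #14, v #14) → A (u #16, v #15) — 12 characters in the same relative order in both. dp[16][15] = 12 confirms this is the maximum.

12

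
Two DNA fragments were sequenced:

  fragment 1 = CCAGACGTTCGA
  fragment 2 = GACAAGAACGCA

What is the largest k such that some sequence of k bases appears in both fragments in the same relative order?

8

Taking C (fragment 1 #1, fragment 2 #3), then A (fragment 1 #3, fragment 2 #5), then G (fragment 1 #4, fragment 2 #6), then A (fragment 1 #5, fragment 2 #8), then C (fragment 1 #6, fragment 2 #9), then G (fragment 1 #7, fragment 2 #10), then C (fragment 1 #10, fragment 2 #11), then A (fragment 1 #12, fragment 2 #12) gives a common subsequence of length 8, and the DP table's final entry dp[12][12] is also 8, so no common subsequence is longer.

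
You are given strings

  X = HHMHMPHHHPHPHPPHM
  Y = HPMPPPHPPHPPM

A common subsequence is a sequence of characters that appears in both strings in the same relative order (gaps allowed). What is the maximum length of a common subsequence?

Pick H (X #1, Y #1), M (X #3, Y #3), P (X #6, Y #6), H (X #9, Y #7), P (X #10, Y #8), P (X #12, Y #9), H (X #13, Y #10), P (X #14, Y #11), P (X #15, Y #12), M (X #17, Y #13); all 10 characters appear in both, in order. Since dp[17][13] = 10, nothing longer is possible.

10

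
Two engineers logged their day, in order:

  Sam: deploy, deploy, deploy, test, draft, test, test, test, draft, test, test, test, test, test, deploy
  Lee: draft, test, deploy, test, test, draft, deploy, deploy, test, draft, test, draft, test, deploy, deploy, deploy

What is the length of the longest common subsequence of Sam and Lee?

Pick deploy at Sam[1]=Lee[3]; then deploy at Sam[2]=Lee[7]; then deploy at Sam[3]=Lee[8]; then test at Sam[4]=Lee[9]; then draft at Sam[5]=Lee[10]; then test at Sam[8]=Lee[11]; then draft at Sam[9]=Lee[12]; then test at Sam[10]=Lee[13]; then deploy at Sam[15]=Lee[16]; all 9 tasks appear in both, in order, and the DP table's final entry dp[15][16] is also 9, so no common subsequence is longer.

9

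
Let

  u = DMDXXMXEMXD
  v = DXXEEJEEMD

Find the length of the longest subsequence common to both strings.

One common subsequence of length 6: D (u #3, v #1); then X (u #4, v #2); then X (u #5, v #3); then E (u #8, v #8); then M (u #9, v #9); then D (u #11, v #10). dp[11][10] = 6 confirms this is the maximum.

6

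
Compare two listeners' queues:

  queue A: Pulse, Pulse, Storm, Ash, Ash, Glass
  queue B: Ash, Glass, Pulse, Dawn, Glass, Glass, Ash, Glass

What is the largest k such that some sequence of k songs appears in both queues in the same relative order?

3

Taking Pulse at queue A[1]=queue B[3], then Ash at queue A[5]=queue B[7], then Glass at queue A[6]=queue B[8] gives a common subsequence of length 3. The LCS DP gives dp[6][8] = 3, so this is optimal.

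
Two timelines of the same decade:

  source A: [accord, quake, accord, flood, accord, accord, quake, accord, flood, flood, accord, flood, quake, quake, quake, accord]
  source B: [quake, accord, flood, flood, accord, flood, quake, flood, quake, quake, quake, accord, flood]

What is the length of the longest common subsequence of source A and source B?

Pick quake (source A #2, source B #1), accord (source A #3, source B #2), flood (source A #4, source B #4), accord (source A #5, source B #5), quake (source A #7, source B #7), flood (source A #12, source B #8), quake (source A #13, source B #9), quake (source A #14, source B #10), quake (source A #15, source B #11), accord (source A #16, source B #12); all 10 events appear in both, in order, and the DP table's final entry dp[16][13] is also 10, so no common subsequence is longer.

10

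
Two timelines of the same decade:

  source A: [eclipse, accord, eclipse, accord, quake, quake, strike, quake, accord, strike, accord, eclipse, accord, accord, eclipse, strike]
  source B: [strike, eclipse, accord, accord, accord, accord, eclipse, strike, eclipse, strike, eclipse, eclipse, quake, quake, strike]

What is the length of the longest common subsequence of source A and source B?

Match eclipse at source A[1]=source B[2]; then accord at source A[2]=source B[6]; then eclipse at source A[3]=source B[7]; then strike at source A[7]=source B[8]; then strike at source A[10]=source B[10]; then eclipse at source A[12]=source B[11]; then eclipse at source A[15]=source B[12]; then strike at source A[16]=source B[15] — 8 events in the same relative order in both, and the DP table's final entry dp[16][15] is also 8, so no common subsequence is longer.

8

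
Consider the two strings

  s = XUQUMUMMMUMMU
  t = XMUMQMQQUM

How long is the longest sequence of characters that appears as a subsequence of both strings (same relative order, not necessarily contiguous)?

Let dp[i][j] be the LCS length of the first i characters of s and the first j characters of t. dp[i][j] = dp[i-1][j-1]+1 when the i-th and j-th characters match, else max(dp[i-1][j], dp[i][j-1]).
    ·  X  M  U  M  Q  M  Q  Q  U  M
 ·  0  0  0  0  0  0  0  0  0  0  0
 X  0  1  1  1  1  1  1  1  1  1  1
 U  0  1  1  2  2  2  2  2  2  2  2
 Q  0  1  1  2  2  3  3  3  3  3  3
 U  0  1  1  2  2  3  3  3  3  4  4
 M  0  1  2  2  3  3  4  4  4  4  5
 U  0  1  2  3  3  3  4  4  4  5  5
 M  0  1  2  3  4  4  4  4  4  5  6
 M  0  1  2  3  4  4  5  5  5  5  6
 M  0  1  2  3  4  4  5  5  5  5  6
 U  0  1  2  3  4  4  5  5  5  6  6
 M  0  1  2  3  4  4  5  5  5  6  7
 M  0  1  2  3  4  4  5  5  5  6  7
 U  0  1  2  3  4  4  5  5  5  6  7
dp[13][10] = 7. One LCS (by backtracking along matches): XMUMMUM.

7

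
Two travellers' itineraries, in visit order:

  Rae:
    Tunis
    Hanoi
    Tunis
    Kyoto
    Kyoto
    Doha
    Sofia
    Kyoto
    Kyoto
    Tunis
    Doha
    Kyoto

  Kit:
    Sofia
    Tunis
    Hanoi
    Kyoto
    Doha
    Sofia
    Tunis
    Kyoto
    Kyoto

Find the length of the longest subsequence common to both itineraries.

Match Tunis at Rae[1]=Kit[2] → Hanoi at Rae[2]=Kit[3] → Kyoto at Rae[5]=Kit[4] → Doha at Rae[6]=Kit[5] → Sofia at Rae[7]=Kit[6] → Kyoto at Rae[9]=Kit[8] → Kyoto at Rae[12]=Kit[9] — 7 stops in the same relative order in both. Since dp[12][9] = 7, nothing longer is possible.

7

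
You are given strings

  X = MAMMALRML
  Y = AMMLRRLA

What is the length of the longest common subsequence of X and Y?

6

One common subsequence of length 6: A at X[2]=Y[1]; then M at X[3]=Y[2]; then M at X[4]=Y[3]; then L at X[6]=Y[4]; then R at X[7]=Y[6]; then L at X[9]=Y[7]. dp[9][8] = 6 confirms this is the maximum.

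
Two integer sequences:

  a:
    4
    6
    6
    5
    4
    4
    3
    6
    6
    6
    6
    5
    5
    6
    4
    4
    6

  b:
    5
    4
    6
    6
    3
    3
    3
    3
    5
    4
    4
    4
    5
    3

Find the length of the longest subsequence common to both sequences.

Match 4 [1,2], then 6 [2,3], then 6 [3,4], then 5 [4,9], then 4 [5,11], then 4 [6,12], then 3 [7,14] — 7 values in the same relative order in both. The LCS DP gives dp[17][14] = 7, so this is optimal.

7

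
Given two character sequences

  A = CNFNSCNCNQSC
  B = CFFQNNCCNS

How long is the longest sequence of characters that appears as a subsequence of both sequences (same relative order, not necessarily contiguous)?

Match C [1,1], then N [2,5], then N [4,6], then C [6,7], then C [8,8], then N [9,9], then S [11,10] — 7 characters in the same relative order in both, and the DP table's final entry dp[12][10] is also 7, so no common subsequence is longer.

7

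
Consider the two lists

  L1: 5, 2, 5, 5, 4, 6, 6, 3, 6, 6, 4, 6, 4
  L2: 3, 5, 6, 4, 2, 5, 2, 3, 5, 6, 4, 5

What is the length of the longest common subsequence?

6

Pick 5 at L1[1]=L2[2]; then 2 at L1[2]=L2[5]; then 5 at L1[3]=L2[6]; then 5 at L1[4]=L2[9]; then 6 at L1[10]=L2[10]; then 4 at L1[11]=L2[11]; all 6 values appear in both, in order. Since dp[13][12] = 6, nothing longer is possible.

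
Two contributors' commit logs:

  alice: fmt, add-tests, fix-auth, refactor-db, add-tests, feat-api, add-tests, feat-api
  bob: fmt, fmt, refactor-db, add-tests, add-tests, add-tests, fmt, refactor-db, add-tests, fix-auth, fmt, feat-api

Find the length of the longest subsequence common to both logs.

Pick fmt (alice #1, bob #2), add-tests (alice #2, bob #6), refactor-db (alice #4, bob #8), add-tests (alice #5, bob #9), feat-api (alice #8, bob #12); all 5 commits appear in both, in order, and the DP table's final entry dp[8][12] is also 5, so no common subsequence is longer.

5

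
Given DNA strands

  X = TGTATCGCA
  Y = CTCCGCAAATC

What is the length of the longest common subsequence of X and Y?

Pick T (X #1, Y #2), G (X #2, Y #5), A (X #4, Y #9), T (X #5, Y #10), C (X #8, Y #11); all 5 bases appear in both, in order, and the DP table's final entry dp[9][11] is also 5, so no common subsequence is longer.

5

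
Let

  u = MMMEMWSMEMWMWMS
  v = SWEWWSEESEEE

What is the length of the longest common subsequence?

Match E [4,3] → W [6,5] → S [7,6] → E [9,8] → S [15,9] — 5 characters in the same relative order in both. The LCS DP gives dp[15][12] = 5, so this is optimal.

5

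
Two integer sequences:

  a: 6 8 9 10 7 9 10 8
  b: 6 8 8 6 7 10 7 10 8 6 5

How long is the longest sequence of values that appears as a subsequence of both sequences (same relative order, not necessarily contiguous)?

6

Let dp[i][j] be the LCS length of the first i values of a and the first j values of b. dp[i][j] = dp[i-1][j-1]+1 when the i-th and j-th values match, else max(dp[i-1][j], dp[i][j-1]).
    ·  6  8  8  6  7 10  7 10  8  6  5
 ·  0  0  0  0  0  0  0  0  0  0  0  0
 6  0  1  1  1  1  1  1  1  1  1  1  1
 8  0  1  2  2  2  2  2  2  2  2  2  2
 9  0  1  2  2  2  2  2  2  2  2  2  2
10  0  1  2  2  2  2  3  3  3  3  3  3
 7  0  1  2  2  2  3  3  4  4  4  4  4
 9  0  1  2  2  2  3  3  4  4  4  4  4
10  0  1  2  2  2  3  4  4  5  5  5  5
 8  0  1  2  3  3  3  4  4  5  6  6  6
dp[8][11] = 6. One LCS (by backtracking along matches): 6, 8, 10, 7, 10, 8.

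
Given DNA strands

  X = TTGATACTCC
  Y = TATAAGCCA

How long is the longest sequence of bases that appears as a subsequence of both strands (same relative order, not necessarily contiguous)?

6

Pick T (X #1, Y #1) → T (X #2, Y #3) → A (X #4, Y #4) → A (X #6, Y #5) → C (X #7, Y #7) → C (X #9, Y #8); all 6 bases appear in both, in order, and the DP table's final entry dp[10][9] is also 6, so no common subsequence is longer.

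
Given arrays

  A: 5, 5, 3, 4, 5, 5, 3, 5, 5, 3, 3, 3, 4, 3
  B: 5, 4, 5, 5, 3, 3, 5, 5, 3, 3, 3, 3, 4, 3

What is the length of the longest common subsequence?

12

Pick 5 (A #2, B #1), 4 (A #4, B #2), 5 (A #5, B #3), 5 (A #6, B #4), 3 (A #7, B #6), 5 (A #8, B #7), 5 (A #9, B #8), 3 (A #10, B #10), 3 (A #11, B #11), 3 (A #12, B #12), 4 (A #13, B #13), 3 (A #14, B #14); all 12 values appear in both, in order. dp[14][14] = 12 confirms this is the maximum.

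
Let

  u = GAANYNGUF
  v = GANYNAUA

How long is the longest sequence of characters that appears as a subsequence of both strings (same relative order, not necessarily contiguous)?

Match G at u[1]=v[1] → A at u[3]=v[2] → N at u[4]=v[3] → Y at u[5]=v[4] → N at u[6]=v[5] → U at u[8]=v[7] — 6 characters in the same relative order in both, and the DP table's final entry dp[9][8] is also 6, so no common subsequence is longer.

6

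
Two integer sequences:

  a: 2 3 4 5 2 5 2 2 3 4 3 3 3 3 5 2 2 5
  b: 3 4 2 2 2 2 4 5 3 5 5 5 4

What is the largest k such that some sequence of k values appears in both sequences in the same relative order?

9

Match 3 at a[2]=b[1], 4 at a[3]=b[2], 2 at a[5]=b[4], 2 at a[7]=b[5], 2 at a[8]=b[6], 4 at a[10]=b[7], 3 at a[11]=b[9], 5 at a[15]=b[11], 5 at a[18]=b[12] — 9 values in the same relative order in both. Since dp[18][13] = 9, nothing longer is possible.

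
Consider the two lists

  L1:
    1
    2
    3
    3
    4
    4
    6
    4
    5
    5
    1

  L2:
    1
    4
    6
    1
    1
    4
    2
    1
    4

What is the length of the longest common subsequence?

5

Pick 1 at L1[1]=L2[1] → 4 at L1[6]=L2[2] → 6 at L1[7]=L2[3] → 4 at L1[8]=L2[6] → 1 at L1[11]=L2[8]; all 5 values appear in both, in order. dp[11][9] = 5 confirms this is the maximum.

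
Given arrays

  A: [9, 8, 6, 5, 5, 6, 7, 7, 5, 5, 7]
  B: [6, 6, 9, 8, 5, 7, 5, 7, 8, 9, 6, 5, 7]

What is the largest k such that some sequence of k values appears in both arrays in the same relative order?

7

Let dp[i][j] be the LCS length of the first i values of A and the first j values of B. dp[i][j] = dp[i-1][j-1]+1 when the i-th and j-th values match, else max(dp[i-1][j], dp[i][j-1]).
    ·  6  6  9  8  5  7  5  7  8  9  6  5  7
 ·  0  0  0  0  0  0  0  0  0  0  0  0  0  0
 9  0  0  0  1  1  1  1  1  1  1  1  1  1  1
 8  0  0  0  1  2  2  2  2  2  2  2  2  2  2
 6  0  1  1  1  2  2  2  2  2  2  2  3  3  3
 5  0  1  1  1  2  3  3  3  3  3  3  3  4  4
 5  0  1  1  1  2  3  3  4  4  4  4  4  4  4
 6  0  1  2  2  2  3  3  4  4  4  4  5  5  5
 7  0  1  2  2  2  3  4  4  5  5  5  5  5  6
 7  0  1  2  2  2  3  4  4  5  5  5  5  5  6
 5  0  1  2  2  2  3  4  5  5  5  5  5  6  6
 5  0  1  2  2  2  3  4  5  5  5  5  5  6  6
 7  0  1  2  2  2  3  4  5  6  6  6  6  6  7
dp[11][13] = 7. One LCS (by backtracking along matches): 9, 8, 5, 5, 6, 5, 7.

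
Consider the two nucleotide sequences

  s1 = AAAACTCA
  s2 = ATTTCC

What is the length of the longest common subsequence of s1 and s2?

Taking A [1,1], then C [5,5], then C [7,6] gives a common subsequence of length 3. Since dp[8][6] = 3, nothing longer is possible.

3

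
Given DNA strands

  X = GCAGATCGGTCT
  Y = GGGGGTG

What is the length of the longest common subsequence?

Let dp[i][j] be the LCS length of the first i bases of X and the first j bases of Y. dp[i][j] = dp[i-1][j-1]+1 when the i-th and j-th bases match, else max(dp[i-1][j], dp[i][j-1]).
    ·  G  G  G  G  G  T  G
 ·  0  0  0  0  0  0  0  0
 G  0  1  1  1  1  1  1  1
 C  0  1  1  1  1  1  1  1
 A  0  1  1  1  1  1  1  1
 G  0  1  2  2  2  2  2  2
 A  0  1  2  2  2  2  2  2
 T  0  1  2  2  2  2  3  3
 C  0  1  2  2  2  2  3  3
 G  0  1  2  3  3  3  3  4
 G  0  1  2  3  4  4  4  4
 T  0  1  2  3  4  4  5  5
 C  0  1  2  3  4  4  5  5
 T  0  1  2  3  4  4  5  5
dp[12][7] = 5. One LCS (by backtracking along matches): GGGGT.

5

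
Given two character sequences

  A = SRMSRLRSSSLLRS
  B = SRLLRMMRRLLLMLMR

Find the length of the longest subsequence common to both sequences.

8

Taking S at A[1]=B[1], R at A[2]=B[5], M at A[3]=B[7], R at A[5]=B[9], L at A[6]=B[11], L at A[11]=B[12], L at A[12]=B[14], R at A[13]=B[16] gives a common subsequence of length 8, and the DP table's final entry dp[14][16] is also 8, so no common subsequence is longer.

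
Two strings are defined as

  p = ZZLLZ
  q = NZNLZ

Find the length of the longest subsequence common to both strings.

3

Let dp[i][j] be the LCS length of the first i characters of p and the first j characters of q. dp[i][j] = dp[i-1][j-1]+1 when the i-th and j-th characters match, else max(dp[i-1][j], dp[i][j-1]).
    ·  N  Z  N  L  Z
 ·  0  0  0  0  0  0
 Z  0  0  1  1  1  1
 Z  0  0  1  1  1  2
 L  0  0  1  1  2  2
 L  0  0  1  1  2  2
 Z  0  0  1  1  2  3
dp[5][5] = 3. One LCS (by backtracking along matches): ZLZ.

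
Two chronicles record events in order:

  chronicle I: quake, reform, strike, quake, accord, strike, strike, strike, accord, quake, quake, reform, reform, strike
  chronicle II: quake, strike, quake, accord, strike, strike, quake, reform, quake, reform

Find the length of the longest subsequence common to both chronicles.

9

One common subsequence of length 9: quake (chronicle I #1, chronicle II #1), strike (chronicle I #3, chronicle II #2), quake (chronicle I #4, chronicle II #3), accord (chronicle I #5, chronicle II #4), strike (chronicle I #7, chronicle II #5), strike (chronicle I #8, chronicle II #6), quake (chronicle I #10, chronicle II #7), quake (chronicle I #11, chronicle II #9), reform (chronicle I #13, chronicle II #10). The LCS DP gives dp[14][10] = 9, so this is optimal.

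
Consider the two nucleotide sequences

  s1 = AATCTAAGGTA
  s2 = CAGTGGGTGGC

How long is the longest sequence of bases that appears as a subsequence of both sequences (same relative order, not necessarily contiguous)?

Pick A (s1 #1, s2 #2), T (s1 #3, s2 #4), T (s1 #5, s2 #8), G (s1 #8, s2 #9), G (s1 #9, s2 #10); all 5 bases appear in both, in order. The LCS DP gives dp[11][11] = 5, so this is optimal.

5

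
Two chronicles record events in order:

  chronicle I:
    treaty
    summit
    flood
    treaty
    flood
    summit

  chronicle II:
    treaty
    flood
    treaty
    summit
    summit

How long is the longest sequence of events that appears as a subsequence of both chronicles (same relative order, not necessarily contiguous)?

4

Taking treaty at chronicle I[1]=chronicle II[1], then flood at chronicle I[3]=chronicle II[2], then treaty at chronicle I[4]=chronicle II[3], then summit at chronicle I[6]=chronicle II[5] gives a common subsequence of length 4, and the DP table's final entry dp[6][5] is also 4, so no common subsequence is longer.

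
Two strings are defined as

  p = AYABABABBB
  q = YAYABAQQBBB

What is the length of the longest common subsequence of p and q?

One common subsequence of length 8: A [1,2]; then Y [2,3]; then A [3,4]; then B [4,5]; then A [5,6]; then B [8,9]; then B [9,10]; then B [10,11]. The LCS DP gives dp[10][11] = 8, so this is optimal.

8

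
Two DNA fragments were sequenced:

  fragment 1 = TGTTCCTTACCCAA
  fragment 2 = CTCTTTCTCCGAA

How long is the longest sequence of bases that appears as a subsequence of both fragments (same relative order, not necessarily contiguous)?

9

Match T at fragment 1[1]=fragment 2[4], T at fragment 1[3]=fragment 2[5], T at fragment 1[4]=fragment 2[6], C at fragment 1[6]=fragment 2[7], T at fragment 1[8]=fragment 2[8], C at fragment 1[10]=fragment 2[9], C at fragment 1[11]=fragment 2[10], A at fragment 1[13]=fragment 2[12], A at fragment 1[14]=fragment 2[13] — 9 bases in the same relative order in both. The LCS DP gives dp[14][13] = 9, so this is optimal.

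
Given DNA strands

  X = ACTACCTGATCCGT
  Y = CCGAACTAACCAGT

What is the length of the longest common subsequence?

Match A (X #1, Y #5) → C (X #2, Y #6) → T (X #3, Y #7) → A (X #4, Y #9) → C (X #5, Y #10) → C (X #6, Y #11) → A (X #9, Y #12) → G (X #13, Y #13) → T (X #14, Y #14) — 9 bases in the same relative order in both. dp[14][14] = 9 confirms this is the maximum.

9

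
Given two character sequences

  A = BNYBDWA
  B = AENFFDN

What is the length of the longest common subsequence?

Let dp[i][j] be the LCS length of the first i characters of A and the first j characters of B. dp[i][j] = dp[i-1][j-1]+1 when the i-th and j-th characters match, else max(dp[i-1][j], dp[i][j-1]).
    ·  A  E  N  F  F  D  N
 ·  0  0  0  0  0  0  0  0
 B  0  0  0  0  0  0  0  0
 N  0  0  0  1  1  1  1  1
 Y  0  0  0  1  1  1  1  1
 B  0  0  0  1  1  1  1  1
 D  0  0  0  1  1  1  2  2
 W  0  0  0  1  1  1  2  2
 A  0  1  1  1  1  1  2  2
dp[7][7] = 2. One LCS (by backtracking along matches): ND.

2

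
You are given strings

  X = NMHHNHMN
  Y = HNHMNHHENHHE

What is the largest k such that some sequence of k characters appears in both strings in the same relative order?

6

Let dp[i][j] be the LCS length of the first i characters of X and the first j characters of Y. dp[i][j] = dp[i-1][j-1]+1 when the i-th and j-th characters match, else max(dp[i-1][j], dp[i][j-1]).
    ·  H  N  H  M  N  H  H  E  N  H  H  E
 ·  0  0  0  0  0  0  0  0  0  0  0  0  0
 N  0  0  1  1  1  1  1  1  1  1  1  1  1
 M  0  0  1  1  2  2  2  2  2  2  2  2  2
 H  0  1  1  2  2  2  3  3  3  3  3  3  3
 H  0  1  1  2  2  2  3  4  4  4  4  4  4
 N  0  1  2  2  2  3  3  4  4  5  5  5  5
 H  0  1  2  3  3  3  4  4  4  5  6  6  6
 M  0  1  2  3  4  4  4  4  4  5  6  6  6
 N  0  1  2  3  4  5  5  5  5  5  6  6  6
dp[8][12] = 6. One LCS (by backtracking along matches): NMHHNH.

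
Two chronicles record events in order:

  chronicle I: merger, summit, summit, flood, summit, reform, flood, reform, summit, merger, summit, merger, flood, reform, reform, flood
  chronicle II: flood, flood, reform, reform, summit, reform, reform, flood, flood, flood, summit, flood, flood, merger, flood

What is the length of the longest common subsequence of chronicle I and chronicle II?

7

Pick flood [4,2] → summit [5,5] → reform [6,7] → flood [7,10] → summit [9,11] → merger [12,14] → flood [16,15]; all 7 events appear in both, in order, and the DP table's final entry dp[16][15] is also 7, so no common subsequence is longer.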